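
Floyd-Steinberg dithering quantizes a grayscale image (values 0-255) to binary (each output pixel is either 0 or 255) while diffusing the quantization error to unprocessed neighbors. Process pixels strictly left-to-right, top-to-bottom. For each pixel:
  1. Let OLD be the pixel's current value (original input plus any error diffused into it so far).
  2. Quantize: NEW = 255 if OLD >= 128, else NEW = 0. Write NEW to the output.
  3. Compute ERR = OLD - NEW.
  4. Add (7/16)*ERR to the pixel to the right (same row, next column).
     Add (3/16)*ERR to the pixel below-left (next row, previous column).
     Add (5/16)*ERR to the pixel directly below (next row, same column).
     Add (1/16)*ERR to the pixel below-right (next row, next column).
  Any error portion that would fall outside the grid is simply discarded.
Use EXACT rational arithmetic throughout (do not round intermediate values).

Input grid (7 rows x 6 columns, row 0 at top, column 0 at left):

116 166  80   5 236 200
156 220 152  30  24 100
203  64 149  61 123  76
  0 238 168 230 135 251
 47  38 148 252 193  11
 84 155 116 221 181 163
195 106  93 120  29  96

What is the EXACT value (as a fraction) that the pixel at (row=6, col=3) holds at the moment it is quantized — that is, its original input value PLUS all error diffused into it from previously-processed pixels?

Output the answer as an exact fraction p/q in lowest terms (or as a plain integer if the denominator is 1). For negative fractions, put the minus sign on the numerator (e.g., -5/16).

(0,0): OLD=116 → NEW=0, ERR=116
(0,1): OLD=867/4 → NEW=255, ERR=-153/4
(0,2): OLD=4049/64 → NEW=0, ERR=4049/64
(0,3): OLD=33463/1024 → NEW=0, ERR=33463/1024
(0,4): OLD=4100865/16384 → NEW=255, ERR=-77055/16384
(0,5): OLD=51889415/262144 → NEW=255, ERR=-14957305/262144
(1,0): OLD=11845/64 → NEW=255, ERR=-4475/64
(1,1): OLD=100643/512 → NEW=255, ERR=-29917/512
(1,2): OLD=2456671/16384 → NEW=255, ERR=-1721249/16384
(1,3): OLD=-175501/65536 → NEW=0, ERR=-175501/65536
(1,4): OLD=53279481/4194304 → NEW=0, ERR=53279481/4194304
(1,5): OLD=5867532287/67108864 → NEW=0, ERR=5867532287/67108864
(2,0): OLD=1394225/8192 → NEW=255, ERR=-694735/8192
(2,1): OLD=-4045141/262144 → NEW=0, ERR=-4045141/262144
(2,2): OLD=441511873/4194304 → NEW=0, ERR=441511873/4194304
(2,3): OLD=3423631097/33554432 → NEW=0, ERR=3423631097/33554432
(2,4): OLD=201686322027/1073741824 → NEW=255, ERR=-72117843093/1073741824
(2,5): OLD=1283887286429/17179869184 → NEW=0, ERR=1283887286429/17179869184
(3,0): OLD=-123293023/4194304 → NEW=0, ERR=-123293023/4194304
(3,1): OLD=7877039245/33554432 → NEW=255, ERR=-679340915/33554432
(3,2): OLD=56426258487/268435456 → NEW=255, ERR=-12024782793/268435456
(3,3): OLD=4059130479845/17179869184 → NEW=255, ERR=-321736162075/17179869184
(3,4): OLD=17345748918213/137438953472 → NEW=0, ERR=17345748918213/137438953472
(3,5): OLD=715499487112299/2199023255552 → NEW=255, ERR=154748556946539/2199023255552
(4,0): OLD=18263189199/536870912 → NEW=0, ERR=18263189199/536870912
(4,1): OLD=311982361987/8589934592 → NEW=0, ERR=311982361987/8589934592
(4,2): OLD=39888721767065/274877906944 → NEW=255, ERR=-30205144503655/274877906944
(4,3): OLD=962893932235869/4398046511104 → NEW=255, ERR=-158607928095651/4398046511104
(4,4): OLD=16092358840721709/70368744177664 → NEW=255, ERR=-1851670924582611/70368744177664
(4,5): OLD=33063995060761883/1125899906842624 → NEW=0, ERR=33063995060761883/1125899906842624
(5,0): OLD=13941874313529/137438953472 → NEW=0, ERR=13941874313529/137438953472
(5,1): OLD=845535946887369/4398046511104 → NEW=255, ERR=-275965913444151/4398046511104
(5,2): OLD=1749256277628979/35184372088832 → NEW=0, ERR=1749256277628979/35184372088832
(5,3): OLD=247337303284690017/1125899906842624 → NEW=255, ERR=-39767172960179103/1125899906842624
(5,4): OLD=361586325139771937/2251799813685248 → NEW=255, ERR=-212622627349966303/2251799813685248
(5,5): OLD=4655722003662337941/36028797018963968 → NEW=255, ERR=-4531621236173473899/36028797018963968
(6,0): OLD=15124707264476667/70368744177664 → NEW=255, ERR=-2819322500827653/70368744177664
(6,1): OLD=95166636858293215/1125899906842624 → NEW=0, ERR=95166636858293215/1125899906842624
(6,2): OLD=607859432772068423/4503599627370496 → NEW=255, ERR=-540558472207408057/4503599627370496
(6,3): OLD=3015827559332625355/72057594037927936 → NEW=0, ERR=3015827559332625355/72057594037927936
Target (6,3): original=120, with diffused error = 3015827559332625355/72057594037927936

Answer: 3015827559332625355/72057594037927936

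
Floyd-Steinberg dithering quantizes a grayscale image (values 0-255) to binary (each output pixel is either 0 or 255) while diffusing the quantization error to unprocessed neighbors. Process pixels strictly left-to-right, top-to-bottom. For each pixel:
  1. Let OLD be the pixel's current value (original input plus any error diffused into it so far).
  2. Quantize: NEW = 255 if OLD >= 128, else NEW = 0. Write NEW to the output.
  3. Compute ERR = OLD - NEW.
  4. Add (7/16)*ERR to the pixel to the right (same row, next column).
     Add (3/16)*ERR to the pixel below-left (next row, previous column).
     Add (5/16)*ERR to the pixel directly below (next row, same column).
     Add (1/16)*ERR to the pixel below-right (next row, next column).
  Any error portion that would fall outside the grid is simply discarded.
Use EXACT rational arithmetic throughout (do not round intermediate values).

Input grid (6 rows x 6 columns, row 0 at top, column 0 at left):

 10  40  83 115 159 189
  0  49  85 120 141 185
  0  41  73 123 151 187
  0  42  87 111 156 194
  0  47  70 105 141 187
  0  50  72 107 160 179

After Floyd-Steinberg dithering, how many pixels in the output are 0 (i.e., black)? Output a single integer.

(0,0): OLD=10 → NEW=0, ERR=10
(0,1): OLD=355/8 → NEW=0, ERR=355/8
(0,2): OLD=13109/128 → NEW=0, ERR=13109/128
(0,3): OLD=327283/2048 → NEW=255, ERR=-194957/2048
(0,4): OLD=3845413/32768 → NEW=0, ERR=3845413/32768
(0,5): OLD=126008323/524288 → NEW=255, ERR=-7685117/524288
(1,0): OLD=1465/128 → NEW=0, ERR=1465/128
(1,1): OLD=89807/1024 → NEW=0, ERR=89807/1024
(1,2): OLD=4597307/32768 → NEW=255, ERR=-3758533/32768
(1,3): OLD=8975103/131072 → NEW=0, ERR=8975103/131072
(1,4): OLD=1668765309/8388608 → NEW=255, ERR=-470329731/8388608
(1,5): OLD=21907587931/134217728 → NEW=255, ERR=-12317932709/134217728
(2,0): OLD=328021/16384 → NEW=0, ERR=328021/16384
(2,1): OLD=29556663/524288 → NEW=0, ERR=29556663/524288
(2,2): OLD=672264805/8388608 → NEW=0, ERR=672264805/8388608
(2,3): OLD=10856746749/67108864 → NEW=255, ERR=-6256013571/67108864
(2,4): OLD=171296169719/2147483648 → NEW=0, ERR=171296169719/2147483648
(2,5): OLD=6518505234993/34359738368 → NEW=255, ERR=-2243228048847/34359738368
(3,0): OLD=141153349/8388608 → NEW=0, ERR=141153349/8388608
(3,1): OLD=5587246113/67108864 → NEW=0, ERR=5587246113/67108864
(3,2): OLD=72216032915/536870912 → NEW=255, ERR=-64686049645/536870912
(3,3): OLD=1687747696665/34359738368 → NEW=0, ERR=1687747696665/34359738368
(3,4): OLD=50673535662905/274877906944 → NEW=255, ERR=-19420330607815/274877906944
(3,5): OLD=649475496669623/4398046511104 → NEW=255, ERR=-472026363661897/4398046511104
(4,0): OLD=22407872299/1073741824 → NEW=0, ERR=22407872299/1073741824
(4,1): OLD=1041239977583/17179869184 → NEW=0, ERR=1041239977583/17179869184
(4,2): OLD=40284643871773/549755813888 → NEW=0, ERR=40284643871773/549755813888
(4,3): OLD=1157841591684081/8796093022208 → NEW=255, ERR=-1085162128978959/8796093022208
(4,4): OLD=6740503286372993/140737488355328 → NEW=0, ERR=6740503286372993/140737488355328
(4,5): OLD=382802660706647527/2251799813685248 → NEW=255, ERR=-191406291783090713/2251799813685248
(5,0): OLD=4916349716669/274877906944 → NEW=0, ERR=4916349716669/274877906944
(5,1): OLD=807558705789453/8796093022208 → NEW=0, ERR=807558705789453/8796093022208
(5,2): OLD=8143205046718623/70368744177664 → NEW=0, ERR=8143205046718623/70368744177664
(5,3): OLD=298668859090358405/2251799813685248 → NEW=255, ERR=-275540093399379835/2251799813685248
(5,4): OLD=440380843972566229/4503599627370496 → NEW=0, ERR=440380843972566229/4503599627370496
(5,5): OLD=14282608427930092793/72057594037927936 → NEW=255, ERR=-4092078051741530887/72057594037927936
Output grid:
  Row 0: ...#.#  (4 black, running=4)
  Row 1: ..#.##  (3 black, running=7)
  Row 2: ...#.#  (4 black, running=11)
  Row 3: ..#.##  (3 black, running=14)
  Row 4: ...#.#  (4 black, running=18)
  Row 5: ...#.#  (4 black, running=22)

Answer: 22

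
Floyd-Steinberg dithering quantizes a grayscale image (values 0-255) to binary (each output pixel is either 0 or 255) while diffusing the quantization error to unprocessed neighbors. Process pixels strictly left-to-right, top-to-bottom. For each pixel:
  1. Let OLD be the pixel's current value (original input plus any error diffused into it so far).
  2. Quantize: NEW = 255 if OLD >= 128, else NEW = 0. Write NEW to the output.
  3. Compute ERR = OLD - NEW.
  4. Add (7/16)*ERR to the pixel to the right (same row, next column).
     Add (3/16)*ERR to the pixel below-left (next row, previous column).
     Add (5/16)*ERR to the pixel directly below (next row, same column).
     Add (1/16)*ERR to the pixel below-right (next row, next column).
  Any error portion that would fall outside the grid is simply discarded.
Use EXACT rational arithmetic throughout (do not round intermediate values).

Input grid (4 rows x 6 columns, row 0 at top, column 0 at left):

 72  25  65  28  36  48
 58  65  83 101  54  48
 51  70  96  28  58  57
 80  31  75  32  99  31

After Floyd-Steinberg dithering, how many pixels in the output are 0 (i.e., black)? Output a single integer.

Answer: 20

Derivation:
(0,0): OLD=72 → NEW=0, ERR=72
(0,1): OLD=113/2 → NEW=0, ERR=113/2
(0,2): OLD=2871/32 → NEW=0, ERR=2871/32
(0,3): OLD=34433/512 → NEW=0, ERR=34433/512
(0,4): OLD=535943/8192 → NEW=0, ERR=535943/8192
(0,5): OLD=10043057/131072 → NEW=0, ERR=10043057/131072
(1,0): OLD=2915/32 → NEW=0, ERR=2915/32
(1,1): OLD=36821/256 → NEW=255, ERR=-28459/256
(1,2): OLD=643417/8192 → NEW=0, ERR=643417/8192
(1,3): OLD=5709909/32768 → NEW=255, ERR=-2645931/32768
(1,4): OLD=120979599/2097152 → NEW=0, ERR=120979599/2097152
(1,5): OLD=3398115897/33554432 → NEW=0, ERR=3398115897/33554432
(2,0): OLD=240119/4096 → NEW=0, ERR=240119/4096
(2,1): OLD=10659757/131072 → NEW=0, ERR=10659757/131072
(2,2): OLD=281096071/2097152 → NEW=255, ERR=-253677689/2097152
(2,3): OLD=-577632049/16777216 → NEW=0, ERR=-577632049/16777216
(2,4): OLD=40214946477/536870912 → NEW=0, ERR=40214946477/536870912
(2,5): OLD=1073950946187/8589934592 → NEW=0, ERR=1073950946187/8589934592
(3,0): OLD=238170471/2097152 → NEW=0, ERR=238170471/2097152
(3,1): OLD=1461034555/16777216 → NEW=0, ERR=1461034555/16777216
(3,2): OLD=9922173137/134217728 → NEW=0, ERR=9922173137/134217728
(3,3): OLD=515980977987/8589934592 → NEW=0, ERR=515980977987/8589934592
(3,4): OLD=11680812093635/68719476736 → NEW=255, ERR=-5842654474045/68719476736
(3,5): OLD=41291830139277/1099511627776 → NEW=0, ERR=41291830139277/1099511627776
Output grid:
  Row 0: ......  (6 black, running=6)
  Row 1: .#.#..  (4 black, running=10)
  Row 2: ..#...  (5 black, running=15)
  Row 3: ....#.  (5 black, running=20)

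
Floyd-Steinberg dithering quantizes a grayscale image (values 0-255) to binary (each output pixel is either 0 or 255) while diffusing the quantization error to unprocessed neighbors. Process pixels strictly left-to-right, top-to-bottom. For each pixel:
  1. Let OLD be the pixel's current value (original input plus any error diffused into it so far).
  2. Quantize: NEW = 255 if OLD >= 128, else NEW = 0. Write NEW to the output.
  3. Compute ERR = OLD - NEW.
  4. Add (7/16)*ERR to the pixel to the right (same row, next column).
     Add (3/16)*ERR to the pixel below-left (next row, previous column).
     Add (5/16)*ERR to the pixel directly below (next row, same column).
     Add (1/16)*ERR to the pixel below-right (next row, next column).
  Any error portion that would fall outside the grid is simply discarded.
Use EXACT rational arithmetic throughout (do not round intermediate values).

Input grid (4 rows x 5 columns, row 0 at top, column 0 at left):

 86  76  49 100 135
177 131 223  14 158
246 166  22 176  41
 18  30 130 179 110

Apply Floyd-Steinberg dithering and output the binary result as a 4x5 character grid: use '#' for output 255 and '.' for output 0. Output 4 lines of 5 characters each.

Answer: ...#.
###.#
#..#.
..#.#

Derivation:
(0,0): OLD=86 → NEW=0, ERR=86
(0,1): OLD=909/8 → NEW=0, ERR=909/8
(0,2): OLD=12635/128 → NEW=0, ERR=12635/128
(0,3): OLD=293245/2048 → NEW=255, ERR=-228995/2048
(0,4): OLD=2820715/32768 → NEW=0, ERR=2820715/32768
(1,0): OLD=28823/128 → NEW=255, ERR=-3817/128
(1,1): OLD=181601/1024 → NEW=255, ERR=-79519/1024
(1,2): OLD=6750517/32768 → NEW=255, ERR=-1605323/32768
(1,3): OLD=-2630031/131072 → NEW=0, ERR=-2630031/131072
(1,4): OLD=354698419/2097152 → NEW=255, ERR=-180075341/2097152
(2,0): OLD=3639227/16384 → NEW=255, ERR=-538693/16384
(2,1): OLD=60973945/524288 → NEW=0, ERR=60973945/524288
(2,2): OLD=410667051/8388608 → NEW=0, ERR=410667051/8388608
(2,3): OLD=23083512785/134217728 → NEW=255, ERR=-11142007855/134217728
(2,4): OLD=-50264486281/2147483648 → NEW=0, ERR=-50264486281/2147483648
(3,0): OLD=247725899/8388608 → NEW=0, ERR=247725899/8388608
(3,1): OLD=5797359535/67108864 → NEW=0, ERR=5797359535/67108864
(3,2): OLD=375372578165/2147483648 → NEW=255, ERR=-172235752075/2147483648
(3,3): OLD=500964947645/4294967296 → NEW=0, ERR=500964947645/4294967296
(3,4): OLD=10206707960305/68719476736 → NEW=255, ERR=-7316758607375/68719476736
Row 0: ...#.
Row 1: ###.#
Row 2: #..#.
Row 3: ..#.#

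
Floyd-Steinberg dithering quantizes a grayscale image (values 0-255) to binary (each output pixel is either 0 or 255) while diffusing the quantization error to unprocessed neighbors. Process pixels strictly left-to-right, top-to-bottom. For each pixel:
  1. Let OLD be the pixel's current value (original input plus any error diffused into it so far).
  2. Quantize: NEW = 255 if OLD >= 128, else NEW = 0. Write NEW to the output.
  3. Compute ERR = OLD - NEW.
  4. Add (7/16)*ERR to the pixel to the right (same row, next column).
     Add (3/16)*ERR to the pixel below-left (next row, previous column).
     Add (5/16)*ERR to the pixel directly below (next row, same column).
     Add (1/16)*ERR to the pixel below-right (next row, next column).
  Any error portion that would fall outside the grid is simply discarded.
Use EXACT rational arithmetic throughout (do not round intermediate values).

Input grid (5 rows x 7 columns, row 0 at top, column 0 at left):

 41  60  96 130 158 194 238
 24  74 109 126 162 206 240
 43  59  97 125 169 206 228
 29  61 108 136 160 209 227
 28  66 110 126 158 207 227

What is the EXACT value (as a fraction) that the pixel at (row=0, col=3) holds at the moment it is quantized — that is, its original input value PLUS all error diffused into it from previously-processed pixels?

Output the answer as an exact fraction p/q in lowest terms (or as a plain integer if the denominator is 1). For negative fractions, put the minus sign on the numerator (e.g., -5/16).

Answer: 308655/4096

Derivation:
(0,0): OLD=41 → NEW=0, ERR=41
(0,1): OLD=1247/16 → NEW=0, ERR=1247/16
(0,2): OLD=33305/256 → NEW=255, ERR=-31975/256
(0,3): OLD=308655/4096 → NEW=0, ERR=308655/4096
Target (0,3): original=130, with diffused error = 308655/4096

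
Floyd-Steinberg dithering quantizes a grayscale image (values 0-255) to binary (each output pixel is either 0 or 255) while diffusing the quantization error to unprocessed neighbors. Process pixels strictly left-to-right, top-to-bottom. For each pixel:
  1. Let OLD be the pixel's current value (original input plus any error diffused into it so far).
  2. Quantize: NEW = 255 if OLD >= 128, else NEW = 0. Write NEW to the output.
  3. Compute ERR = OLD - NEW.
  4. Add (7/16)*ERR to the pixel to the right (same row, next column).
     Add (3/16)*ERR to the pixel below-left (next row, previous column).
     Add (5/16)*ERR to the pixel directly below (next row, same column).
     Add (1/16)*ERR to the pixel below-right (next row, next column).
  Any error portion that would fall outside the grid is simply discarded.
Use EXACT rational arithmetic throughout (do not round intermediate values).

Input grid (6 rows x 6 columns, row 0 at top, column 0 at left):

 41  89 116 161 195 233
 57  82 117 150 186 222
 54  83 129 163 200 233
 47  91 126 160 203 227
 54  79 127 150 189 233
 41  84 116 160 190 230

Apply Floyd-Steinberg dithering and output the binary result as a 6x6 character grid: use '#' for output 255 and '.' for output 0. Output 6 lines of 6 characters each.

Answer: ..#.##
.#.###
..#.##
.#.###
..#.##
.#.#.#

Derivation:
(0,0): OLD=41 → NEW=0, ERR=41
(0,1): OLD=1711/16 → NEW=0, ERR=1711/16
(0,2): OLD=41673/256 → NEW=255, ERR=-23607/256
(0,3): OLD=494207/4096 → NEW=0, ERR=494207/4096
(0,4): OLD=16238969/65536 → NEW=255, ERR=-472711/65536
(0,5): OLD=241009231/1048576 → NEW=255, ERR=-26377649/1048576
(1,0): OLD=23005/256 → NEW=0, ERR=23005/256
(1,1): OLD=286731/2048 → NEW=255, ERR=-235509/2048
(1,2): OLD=4402663/65536 → NEW=0, ERR=4402663/65536
(1,3): OLD=55045019/262144 → NEW=255, ERR=-11801701/262144
(1,4): OLD=2799681713/16777216 → NEW=255, ERR=-1478508367/16777216
(1,5): OLD=47011886727/268435456 → NEW=255, ERR=-21439154553/268435456
(2,0): OLD=1983145/32768 → NEW=0, ERR=1983145/32768
(2,1): OLD=96211667/1048576 → NEW=0, ERR=96211667/1048576
(2,2): OLD=2927754553/16777216 → NEW=255, ERR=-1350435527/16777216
(2,3): OLD=13608471473/134217728 → NEW=0, ERR=13608471473/134217728
(2,4): OLD=854828984979/4294967296 → NEW=255, ERR=-240387675501/4294967296
(2,5): OLD=12235293844789/68719476736 → NEW=255, ERR=-5288172722891/68719476736
(3,0): OLD=1394467353/16777216 → NEW=0, ERR=1394467353/16777216
(3,1): OLD=19424947493/134217728 → NEW=255, ERR=-14800573147/134217728
(3,2): OLD=83051007167/1073741824 → NEW=0, ERR=83051007167/1073741824
(3,3): OLD=14431025392701/68719476736 → NEW=255, ERR=-3092441174979/68719476736
(3,4): OLD=86712888699549/549755813888 → NEW=255, ERR=-53474843841891/549755813888
(3,5): OLD=1380092677768211/8796093022208 → NEW=255, ERR=-862911042894829/8796093022208
(4,0): OLD=127341091671/2147483648 → NEW=0, ERR=127341091671/2147483648
(4,1): OLD=3098558985195/34359738368 → NEW=0, ERR=3098558985195/34359738368
(4,2): OLD=192738907837521/1099511627776 → NEW=255, ERR=-87636557245359/1099511627776
(4,3): OLD=1542171880234229/17592186044416 → NEW=0, ERR=1542171880234229/17592186044416
(4,4): OLD=49468867547087429/281474976710656 → NEW=255, ERR=-22307251514129851/281474976710656
(4,5): OLD=727743065668195779/4503599627370496 → NEW=255, ERR=-420674839311280701/4503599627370496
(5,0): OLD=42022952658673/549755813888 → NEW=0, ERR=42022952658673/549755813888
(5,1): OLD=2364123369783041/17592186044416 → NEW=255, ERR=-2121884071543039/17592186044416
(5,2): OLD=8499981029564315/140737488355328 → NEW=0, ERR=8499981029564315/140737488355328
(5,3): OLD=873592712014716633/4503599627370496 → NEW=255, ERR=-274825192964759847/4503599627370496
(5,4): OLD=1139419734841090169/9007199254740992 → NEW=0, ERR=1139419734841090169/9007199254740992
(5,5): OLD=36201850959769519501/144115188075855872 → NEW=255, ERR=-547521999573727859/144115188075855872
Row 0: ..#.##
Row 1: .#.###
Row 2: ..#.##
Row 3: .#.###
Row 4: ..#.##
Row 5: .#.#.#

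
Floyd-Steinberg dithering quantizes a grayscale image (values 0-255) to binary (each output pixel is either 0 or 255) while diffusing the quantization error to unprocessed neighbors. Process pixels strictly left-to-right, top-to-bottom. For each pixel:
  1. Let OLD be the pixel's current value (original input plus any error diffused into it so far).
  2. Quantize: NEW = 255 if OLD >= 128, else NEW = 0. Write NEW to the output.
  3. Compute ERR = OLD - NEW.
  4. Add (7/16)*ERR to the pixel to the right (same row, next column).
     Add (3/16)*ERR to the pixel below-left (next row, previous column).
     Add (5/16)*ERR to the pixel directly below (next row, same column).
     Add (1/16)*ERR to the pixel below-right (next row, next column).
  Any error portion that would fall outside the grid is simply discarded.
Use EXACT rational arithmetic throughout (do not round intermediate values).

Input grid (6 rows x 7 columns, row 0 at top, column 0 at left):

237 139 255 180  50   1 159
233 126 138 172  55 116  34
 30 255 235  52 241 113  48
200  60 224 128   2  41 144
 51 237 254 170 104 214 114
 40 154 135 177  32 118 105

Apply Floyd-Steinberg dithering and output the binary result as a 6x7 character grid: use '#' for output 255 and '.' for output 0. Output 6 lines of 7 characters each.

(0,0): OLD=237 → NEW=255, ERR=-18
(0,1): OLD=1049/8 → NEW=255, ERR=-991/8
(0,2): OLD=25703/128 → NEW=255, ERR=-6937/128
(0,3): OLD=320081/2048 → NEW=255, ERR=-202159/2048
(0,4): OLD=223287/32768 → NEW=0, ERR=223287/32768
(0,5): OLD=2087297/524288 → NEW=0, ERR=2087297/524288
(0,6): OLD=1348399751/8388608 → NEW=255, ERR=-790695289/8388608
(1,0): OLD=26131/128 → NEW=255, ERR=-6509/128
(1,1): OLD=55045/1024 → NEW=0, ERR=55045/1024
(1,2): OLD=3877481/32768 → NEW=0, ERR=3877481/32768
(1,3): OLD=25010293/131072 → NEW=255, ERR=-8413067/131072
(1,4): OLD=198179711/8388608 → NEW=0, ERR=198179711/8388608
(1,5): OLD=7404286895/67108864 → NEW=0, ERR=7404286895/67108864
(1,6): OLD=56976592737/1073741824 → NEW=0, ERR=56976592737/1073741824
(2,0): OLD=396295/16384 → NEW=0, ERR=396295/16384
(2,1): OLD=158014909/524288 → NEW=255, ERR=24321469/524288
(2,2): OLD=2378997879/8388608 → NEW=255, ERR=239902839/8388608
(2,3): OLD=3776817279/67108864 → NEW=0, ERR=3776817279/67108864
(2,4): OLD=155521029679/536870912 → NEW=255, ERR=18618947119/536870912
(2,5): OLD=2990630210277/17179869184 → NEW=255, ERR=-1390236431643/17179869184
(2,6): OLD=9916109375891/274877906944 → NEW=0, ERR=9916109375891/274877906944
(3,0): OLD=1814093207/8388608 → NEW=255, ERR=-325001833/8388608
(3,1): OLD=4323189963/67108864 → NEW=0, ERR=4323189963/67108864
(3,2): OLD=147410105873/536870912 → NEW=255, ERR=10508023313/536870912
(3,3): OLD=348837776295/2147483648 → NEW=255, ERR=-198770553945/2147483648
(3,4): OLD=-10806207739497/274877906944 → NEW=0, ERR=-10806207739497/274877906944
(3,5): OLD=16369383649973/2199023255552 → NEW=0, ERR=16369383649973/2199023255552
(3,6): OLD=5399829378126955/35184372088832 → NEW=255, ERR=-3572185504525205/35184372088832
(4,0): OLD=54730329593/1073741824 → NEW=0, ERR=54730329593/1073741824
(4,1): OLD=4822044406053/17179869184 → NEW=255, ERR=441177764133/17179869184
(4,2): OLD=70924759778635/274877906944 → NEW=255, ERR=830893507915/274877906944
(4,3): OLD=299616245818025/2199023255552 → NEW=255, ERR=-261134684347735/2199023255552
(4,4): OLD=622275350467371/17592186044416 → NEW=0, ERR=622275350467371/17592186044416
(4,5): OLD=118392944526470571/562949953421312 → NEW=255, ERR=-25159293595963989/562949953421312
(4,6): OLD=569121381721101853/9007199254740992 → NEW=0, ERR=569121381721101853/9007199254740992
(5,0): OLD=16697075937599/274877906944 → NEW=0, ERR=16697075937599/274877906944
(5,1): OLD=422988280151701/2199023255552 → NEW=255, ERR=-137762650014059/2199023255552
(5,2): OLD=1545927061488163/17592186044416 → NEW=0, ERR=1545927061488163/17592186044416
(5,3): OLD=26058588085101263/140737488355328 → NEW=255, ERR=-9829471445507377/140737488355328
(5,4): OLD=-29759128228627579/9007199254740992 → NEW=0, ERR=-29759128228627579/9007199254740992
(5,5): OLD=8405251966138040117/72057594037927936 → NEW=0, ERR=8405251966138040117/72057594037927936
(5,6): OLD=199437987435245896827/1152921504606846976 → NEW=255, ERR=-94556996239500082053/1152921504606846976
Row 0: ####..#
Row 1: #..#...
Row 2: .##.##.
Row 3: #.##..#
Row 4: .###.#.
Row 5: .#.#..#

Answer: ####..#
#..#...
.##.##.
#.##..#
.###.#.
.#.#..#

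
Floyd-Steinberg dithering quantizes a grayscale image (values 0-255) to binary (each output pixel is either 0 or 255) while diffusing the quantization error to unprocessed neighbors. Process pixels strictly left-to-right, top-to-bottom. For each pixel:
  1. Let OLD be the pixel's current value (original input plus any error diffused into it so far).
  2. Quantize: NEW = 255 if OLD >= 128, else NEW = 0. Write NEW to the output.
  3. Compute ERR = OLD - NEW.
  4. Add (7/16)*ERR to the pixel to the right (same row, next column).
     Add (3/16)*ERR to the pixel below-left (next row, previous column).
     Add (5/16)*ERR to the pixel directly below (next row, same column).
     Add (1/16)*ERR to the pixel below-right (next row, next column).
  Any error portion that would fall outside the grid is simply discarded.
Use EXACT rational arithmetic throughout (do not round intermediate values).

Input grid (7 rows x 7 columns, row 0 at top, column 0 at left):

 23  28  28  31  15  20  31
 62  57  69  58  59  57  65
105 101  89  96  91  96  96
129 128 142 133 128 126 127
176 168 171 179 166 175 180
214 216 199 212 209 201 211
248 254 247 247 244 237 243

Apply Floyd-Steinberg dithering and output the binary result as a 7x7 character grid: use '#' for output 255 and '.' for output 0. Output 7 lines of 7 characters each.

Answer: .......
..#...#
#..#.#.
.##.#.#
#.##.##
#######
#######

Derivation:
(0,0): OLD=23 → NEW=0, ERR=23
(0,1): OLD=609/16 → NEW=0, ERR=609/16
(0,2): OLD=11431/256 → NEW=0, ERR=11431/256
(0,3): OLD=206993/4096 → NEW=0, ERR=206993/4096
(0,4): OLD=2431991/65536 → NEW=0, ERR=2431991/65536
(0,5): OLD=37995457/1048576 → NEW=0, ERR=37995457/1048576
(0,6): OLD=786061895/16777216 → NEW=0, ERR=786061895/16777216
(1,0): OLD=19539/256 → NEW=0, ERR=19539/256
(1,1): OLD=229573/2048 → NEW=0, ERR=229573/2048
(1,2): OLD=9427369/65536 → NEW=255, ERR=-7284311/65536
(1,3): OLD=9152245/262144 → NEW=0, ERR=9152245/262144
(1,4): OLD=1607654463/16777216 → NEW=0, ERR=1607654463/16777216
(1,5): OLD=16287407087/134217728 → NEW=0, ERR=16287407087/134217728
(1,6): OLD=289904181025/2147483648 → NEW=255, ERR=-257704149215/2147483648
(2,0): OLD=4910919/32768 → NEW=255, ERR=-3444921/32768
(2,1): OLD=77558013/1048576 → NEW=0, ERR=77558013/1048576
(2,2): OLD=1680701751/16777216 → NEW=0, ERR=1680701751/16777216
(2,3): OLD=21710807103/134217728 → NEW=255, ERR=-12514713537/134217728
(2,4): OLD=112836183215/1073741824 → NEW=0, ERR=112836183215/1073741824
(2,5): OLD=5613901338917/34359738368 → NEW=255, ERR=-3147831944923/34359738368
(2,6): OLD=14294978795859/549755813888 → NEW=0, ERR=14294978795859/549755813888
(3,0): OLD=1845747543/16777216 → NEW=0, ERR=1845747543/16777216
(3,1): OLD=28381458955/134217728 → NEW=255, ERR=-5844061685/134217728
(3,2): OLD=151822800657/1073741824 → NEW=255, ERR=-121981364463/1073741824
(3,3): OLD=344134492615/4294967296 → NEW=0, ERR=344134492615/4294967296
(3,4): OLD=95046802578263/549755813888 → NEW=255, ERR=-45140929963177/549755813888
(3,5): OLD=320575858827893/4398046511104 → NEW=0, ERR=320575858827893/4398046511104
(3,6): OLD=11349738185242795/70368744177664 → NEW=255, ERR=-6594291580061525/70368744177664
(4,0): OLD=434254838713/2147483648 → NEW=255, ERR=-113353491527/2147483648
(4,1): OLD=4015804169061/34359738368 → NEW=0, ERR=4015804169061/34359738368
(4,2): OLD=109365003075595/549755813888 → NEW=255, ERR=-30822729465845/549755813888
(4,3): OLD=690555185746665/4398046511104 → NEW=255, ERR=-430946674584855/4398046511104
(4,4): OLD=4086534454896299/35184372088832 → NEW=0, ERR=4086534454896299/35184372088832
(4,5): OLD=254329120996767595/1125899906842624 → NEW=255, ERR=-32775355248101525/1125899906842624
(4,6): OLD=2567688338425065053/18014398509481984 → NEW=255, ERR=-2025983281492840867/18014398509481984
(5,0): OLD=120626877357055/549755813888 → NEW=255, ERR=-19560855184385/549755813888
(5,1): OLD=981403878901333/4398046511104 → NEW=255, ERR=-140097981430187/4398046511104
(5,2): OLD=5505483976297635/35184372088832 → NEW=255, ERR=-3466530906354525/35184372088832
(5,3): OLD=44064377738158543/281474976710656 → NEW=255, ERR=-27711741323058737/281474976710656
(5,4): OLD=3434277629781470405/18014398509481984 → NEW=255, ERR=-1159393990136435515/18014398509481984
(5,5): OLD=21605437526059636213/144115188075855872 → NEW=255, ERR=-15143935433283611147/144115188075855872
(5,6): OLD=295290750179633515963/2305843009213693952 → NEW=255, ERR=-292699217169858441797/2305843009213693952
(6,0): OLD=16248720404394711/70368744177664 → NEW=255, ERR=-1695309360909609/70368744177664
(6,1): OLD=239600597395515843/1125899906842624 → NEW=255, ERR=-47503878849353277/1125899906842624
(6,2): OLD=3193978355757020393/18014398509481984 → NEW=255, ERR=-1399693264160885527/18014398509481984
(6,3): OLD=23637123521252491447/144115188075855872 → NEW=255, ERR=-13112249438090755913/144115188075855872
(6,4): OLD=45605496339848963189/288230376151711744 → NEW=255, ERR=-27893249578837531531/288230376151711744
(6,5): OLD=4943719797613697737177/36893488147419103232 → NEW=255, ERR=-4464119679978173586983/36893488147419103232
(6,6): OLD=84900259312808978459743/590295810358705651712 → NEW=255, ERR=-65625172328660962726817/590295810358705651712
Row 0: .......
Row 1: ..#...#
Row 2: #..#.#.
Row 3: .##.#.#
Row 4: #.##.##
Row 5: #######
Row 6: #######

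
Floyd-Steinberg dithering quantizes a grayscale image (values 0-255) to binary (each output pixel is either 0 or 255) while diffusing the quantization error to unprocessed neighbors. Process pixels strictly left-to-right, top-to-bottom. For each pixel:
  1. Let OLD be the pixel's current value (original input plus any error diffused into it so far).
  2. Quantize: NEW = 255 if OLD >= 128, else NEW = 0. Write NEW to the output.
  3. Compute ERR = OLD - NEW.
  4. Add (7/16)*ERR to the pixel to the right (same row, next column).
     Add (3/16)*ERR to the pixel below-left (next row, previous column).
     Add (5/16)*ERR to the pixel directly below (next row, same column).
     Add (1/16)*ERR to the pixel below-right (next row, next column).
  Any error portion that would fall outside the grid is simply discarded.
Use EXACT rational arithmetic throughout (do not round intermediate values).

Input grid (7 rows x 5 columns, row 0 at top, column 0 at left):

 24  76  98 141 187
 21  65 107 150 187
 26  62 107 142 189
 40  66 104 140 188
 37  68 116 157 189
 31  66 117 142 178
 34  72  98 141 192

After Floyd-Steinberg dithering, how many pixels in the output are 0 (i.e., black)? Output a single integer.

(0,0): OLD=24 → NEW=0, ERR=24
(0,1): OLD=173/2 → NEW=0, ERR=173/2
(0,2): OLD=4347/32 → NEW=255, ERR=-3813/32
(0,3): OLD=45501/512 → NEW=0, ERR=45501/512
(0,4): OLD=1850411/8192 → NEW=255, ERR=-238549/8192
(1,0): OLD=1431/32 → NEW=0, ERR=1431/32
(1,1): OLD=23233/256 → NEW=0, ERR=23233/256
(1,2): OLD=1077557/8192 → NEW=255, ERR=-1011403/8192
(1,3): OLD=3632321/32768 → NEW=0, ERR=3632321/32768
(1,4): OLD=121609187/524288 → NEW=255, ERR=-12084253/524288
(2,0): OLD=233435/4096 → NEW=0, ERR=233435/4096
(2,1): OLD=12443961/131072 → NEW=0, ERR=12443961/131072
(2,2): OLD=286073899/2097152 → NEW=255, ERR=-248699861/2097152
(2,3): OLD=3782242833/33554432 → NEW=0, ERR=3782242833/33554432
(2,4): OLD=127796837943/536870912 → NEW=255, ERR=-9105244617/536870912
(3,0): OLD=158567563/2097152 → NEW=0, ERR=158567563/2097152
(3,1): OLD=1846750735/16777216 → NEW=0, ERR=1846750735/16777216
(3,2): OLD=76325478773/536870912 → NEW=255, ERR=-60576603787/536870912
(3,3): OLD=123768893093/1073741824 → NEW=0, ERR=123768893093/1073741824
(3,4): OLD=4126176982729/17179869184 → NEW=255, ERR=-254689659191/17179869184
(4,0): OLD=21815066597/268435456 → NEW=0, ERR=21815066597/268435456
(4,1): OLD=1043870086981/8589934592 → NEW=0, ERR=1043870086981/8589934592
(4,2): OLD=22319870719211/137438953472 → NEW=255, ERR=-12727062416149/137438953472
(4,3): OLD=313749143398085/2199023255552 → NEW=255, ERR=-247001786767675/2199023255552
(4,4): OLD=5011311128587747/35184372088832 → NEW=255, ERR=-3960703754064413/35184372088832
(5,0): OLD=10882628474095/137438953472 → NEW=0, ERR=10882628474095/137438953472
(5,1): OLD=138905833996397/1099511627776 → NEW=0, ERR=138905833996397/1099511627776
(5,2): OLD=4569313599015093/35184372088832 → NEW=255, ERR=-4402701283637067/35184372088832
(5,3): OLD=3554900554556363/140737488355328 → NEW=0, ERR=3554900554556363/140737488355328
(5,4): OLD=330682481283449225/2251799813685248 → NEW=255, ERR=-243526471206289015/2251799813685248
(6,0): OLD=1450156966463135/17592186044416 → NEW=0, ERR=1450156966463135/17592186044416
(6,1): OLD=72637376654698993/562949953421312 → NEW=255, ERR=-70914861467735567/562949953421312
(6,2): OLD=147863987660334507/9007199254740992 → NEW=0, ERR=147863987660334507/9007199254740992
(6,3): OLD=18443448426689498329/144115188075855872 → NEW=0, ERR=18443448426689498329/144115188075855872
(6,4): OLD=497537744137708957999/2305843009213693952 → NEW=255, ERR=-90452223211782999761/2305843009213693952
Output grid:
  Row 0: ..#.#  (3 black, running=3)
  Row 1: ..#.#  (3 black, running=6)
  Row 2: ..#.#  (3 black, running=9)
  Row 3: ..#.#  (3 black, running=12)
  Row 4: ..###  (2 black, running=14)
  Row 5: ..#.#  (3 black, running=17)
  Row 6: .#..#  (3 black, running=20)

Answer: 20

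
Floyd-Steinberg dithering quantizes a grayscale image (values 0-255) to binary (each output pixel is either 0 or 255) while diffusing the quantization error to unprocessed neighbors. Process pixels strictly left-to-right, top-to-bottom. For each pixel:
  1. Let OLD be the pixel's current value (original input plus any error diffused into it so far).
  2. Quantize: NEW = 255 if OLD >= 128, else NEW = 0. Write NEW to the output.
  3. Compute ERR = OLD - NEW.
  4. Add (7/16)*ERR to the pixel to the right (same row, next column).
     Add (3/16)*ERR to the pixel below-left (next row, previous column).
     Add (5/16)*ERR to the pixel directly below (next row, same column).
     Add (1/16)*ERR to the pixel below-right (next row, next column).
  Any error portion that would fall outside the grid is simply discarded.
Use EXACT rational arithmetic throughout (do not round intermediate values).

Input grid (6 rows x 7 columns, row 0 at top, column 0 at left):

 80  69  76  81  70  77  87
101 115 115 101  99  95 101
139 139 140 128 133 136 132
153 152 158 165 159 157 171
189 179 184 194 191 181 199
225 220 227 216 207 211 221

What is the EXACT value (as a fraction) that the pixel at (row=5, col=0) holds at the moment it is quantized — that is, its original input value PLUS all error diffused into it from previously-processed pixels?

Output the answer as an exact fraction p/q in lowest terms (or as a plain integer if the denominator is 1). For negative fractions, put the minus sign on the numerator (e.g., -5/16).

(0,0): OLD=80 → NEW=0, ERR=80
(0,1): OLD=104 → NEW=0, ERR=104
(0,2): OLD=243/2 → NEW=0, ERR=243/2
(0,3): OLD=4293/32 → NEW=255, ERR=-3867/32
(0,4): OLD=8771/512 → NEW=0, ERR=8771/512
(0,5): OLD=692181/8192 → NEW=0, ERR=692181/8192
(0,6): OLD=16248531/131072 → NEW=0, ERR=16248531/131072
(1,0): OLD=291/2 → NEW=255, ERR=-219/2
(1,1): OLD=1019/8 → NEW=0, ERR=1019/8
(1,2): OLD=98579/512 → NEW=255, ERR=-31981/512
(1,3): OLD=191343/4096 → NEW=0, ERR=191343/4096
(1,4): OLD=17443201/131072 → NEW=255, ERR=-15980159/131072
(1,5): OLD=12108361/131072 → NEW=0, ERR=12108361/131072
(1,6): OLD=194444215/1048576 → NEW=255, ERR=-72942665/1048576
(2,0): OLD=16469/128 → NEW=255, ERR=-16171/128
(2,1): OLD=859973/8192 → NEW=0, ERR=859973/8192
(2,2): OLD=24002925/131072 → NEW=255, ERR=-9420435/131072
(2,3): OLD=88489839/1048576 → NEW=0, ERR=88489839/1048576
(2,4): OLD=2551176713/16777216 → NEW=255, ERR=-1727013367/16777216
(2,5): OLD=26620771215/268435456 → NEW=0, ERR=26620771215/268435456
(2,6): OLD=684712393705/4294967296 → NEW=255, ERR=-410504266775/4294967296
(3,0): OLD=17459215/131072 → NEW=255, ERR=-15964145/131072
(3,1): OLD=3609305/32768 → NEW=0, ERR=3609305/32768
(3,2): OLD=3458013109/16777216 → NEW=255, ERR=-820176971/16777216
(3,3): OLD=19621471391/134217728 → NEW=255, ERR=-14604049249/134217728
(3,4): OLD=442797753647/4294967296 → NEW=0, ERR=442797753647/4294967296
(3,5): OLD=3586143899501/17179869184 → NEW=255, ERR=-794722742419/17179869184
(3,6): OLD=34934706912751/274877906944 → NEW=0, ERR=34934706912751/274877906944
(4,0): OLD=359852663/2097152 → NEW=255, ERR=-174921097/2097152
(4,1): OLD=42990244519/268435456 → NEW=255, ERR=-25460796761/268435456
(4,2): OLD=488377378523/4294967296 → NEW=0, ERR=488377378523/4294967296
(4,3): OLD=7766000106485/34359738368 → NEW=255, ERR=-995733177355/34359738368
(4,4): OLD=107238165294745/549755813888 → NEW=255, ERR=-32949567246695/549755813888
(4,5): OLD=1500576581449065/8796093022208 → NEW=255, ERR=-742427139213975/8796093022208
(4,6): OLD=27992425270134079/140737488355328 → NEW=255, ERR=-7895634260474561/140737488355328
(5,0): OLD=778035749237/4294967296 → NEW=255, ERR=-317180911243/4294967296
Target (5,0): original=225, with diffused error = 778035749237/4294967296

Answer: 778035749237/4294967296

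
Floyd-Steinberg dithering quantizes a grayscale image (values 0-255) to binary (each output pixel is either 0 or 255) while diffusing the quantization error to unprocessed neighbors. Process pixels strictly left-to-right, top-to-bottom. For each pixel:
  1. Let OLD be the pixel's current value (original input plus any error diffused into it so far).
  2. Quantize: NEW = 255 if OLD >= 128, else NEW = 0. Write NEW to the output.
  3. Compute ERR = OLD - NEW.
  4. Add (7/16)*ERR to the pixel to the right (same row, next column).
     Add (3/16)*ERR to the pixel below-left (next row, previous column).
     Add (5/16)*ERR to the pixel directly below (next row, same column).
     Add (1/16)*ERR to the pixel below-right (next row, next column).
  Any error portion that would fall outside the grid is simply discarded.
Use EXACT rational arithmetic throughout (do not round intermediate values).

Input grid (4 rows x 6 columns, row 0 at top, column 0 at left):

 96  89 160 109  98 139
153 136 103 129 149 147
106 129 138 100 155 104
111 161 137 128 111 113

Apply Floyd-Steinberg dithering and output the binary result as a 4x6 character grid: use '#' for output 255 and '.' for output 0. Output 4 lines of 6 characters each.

(0,0): OLD=96 → NEW=0, ERR=96
(0,1): OLD=131 → NEW=255, ERR=-124
(0,2): OLD=423/4 → NEW=0, ERR=423/4
(0,3): OLD=9937/64 → NEW=255, ERR=-6383/64
(0,4): OLD=55671/1024 → NEW=0, ERR=55671/1024
(0,5): OLD=2667073/16384 → NEW=255, ERR=-1510847/16384
(1,0): OLD=639/4 → NEW=255, ERR=-381/4
(1,1): OLD=2605/32 → NEW=0, ERR=2605/32
(1,2): OLD=148697/1024 → NEW=255, ERR=-112423/1024
(1,3): OLD=272809/4096 → NEW=0, ERR=272809/4096
(1,4): OLD=44985199/262144 → NEW=255, ERR=-21861521/262144
(1,5): OLD=356916057/4194304 → NEW=0, ERR=356916057/4194304
(2,0): OLD=46847/512 → NEW=0, ERR=46847/512
(2,1): OLD=2751389/16384 → NEW=255, ERR=-1426531/16384
(2,2): OLD=21803783/262144 → NEW=0, ERR=21803783/262144
(2,3): OLD=282495455/2097152 → NEW=255, ERR=-252278305/2097152
(2,4): OLD=6471160557/67108864 → NEW=0, ERR=6471160557/67108864
(2,5): OLD=179924008779/1073741824 → NEW=255, ERR=-93880156341/1073741824
(3,0): OLD=32313911/262144 → NEW=0, ERR=32313911/262144
(3,1): OLD=438377427/2097152 → NEW=255, ERR=-96396333/2097152
(3,2): OLD=1927451645/16777216 → NEW=0, ERR=1927451645/16777216
(3,3): OLD=176038320851/1073741824 → NEW=255, ERR=-97765844269/1073741824
(3,4): OLD=664745226459/8589934592 → NEW=0, ERR=664745226459/8589934592
(3,5): OLD=17256920625205/137438953472 → NEW=0, ERR=17256920625205/137438953472
Row 0: .#.#.#
Row 1: #.#.#.
Row 2: .#.#.#
Row 3: .#.#..

Answer: .#.#.#
#.#.#.
.#.#.#
.#.#..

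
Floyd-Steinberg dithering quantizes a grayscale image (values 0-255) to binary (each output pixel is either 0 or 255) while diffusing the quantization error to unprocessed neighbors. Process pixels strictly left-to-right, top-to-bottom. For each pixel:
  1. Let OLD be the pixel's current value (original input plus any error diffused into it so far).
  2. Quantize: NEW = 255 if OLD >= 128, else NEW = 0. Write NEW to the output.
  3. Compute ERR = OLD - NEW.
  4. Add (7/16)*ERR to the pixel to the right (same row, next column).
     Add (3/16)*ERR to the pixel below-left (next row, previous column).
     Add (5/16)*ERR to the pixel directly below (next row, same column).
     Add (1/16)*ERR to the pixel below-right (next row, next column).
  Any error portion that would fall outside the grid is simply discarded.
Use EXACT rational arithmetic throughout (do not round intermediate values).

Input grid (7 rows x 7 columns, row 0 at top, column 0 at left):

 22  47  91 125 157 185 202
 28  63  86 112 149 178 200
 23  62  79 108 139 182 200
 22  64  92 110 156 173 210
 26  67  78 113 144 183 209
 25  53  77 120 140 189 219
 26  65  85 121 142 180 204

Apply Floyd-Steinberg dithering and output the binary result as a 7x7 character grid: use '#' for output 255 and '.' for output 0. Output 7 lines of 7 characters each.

Answer: ...#.##
..#.###
...#.#.
.#.#.##
...#.##
..#.###
...#.#.

Derivation:
(0,0): OLD=22 → NEW=0, ERR=22
(0,1): OLD=453/8 → NEW=0, ERR=453/8
(0,2): OLD=14819/128 → NEW=0, ERR=14819/128
(0,3): OLD=359733/2048 → NEW=255, ERR=-162507/2048
(0,4): OLD=4007027/32768 → NEW=0, ERR=4007027/32768
(0,5): OLD=125042469/524288 → NEW=255, ERR=-8650971/524288
(0,6): OLD=1633942019/8388608 → NEW=255, ERR=-505153021/8388608
(1,0): OLD=5823/128 → NEW=0, ERR=5823/128
(1,1): OLD=126649/1024 → NEW=0, ERR=126649/1024
(1,2): OLD=5405101/32768 → NEW=255, ERR=-2950739/32768
(1,3): OLD=10219817/131072 → NEW=0, ERR=10219817/131072
(1,4): OLD=1789064923/8388608 → NEW=255, ERR=-350030117/8388608
(1,5): OLD=10129403467/67108864 → NEW=255, ERR=-6983356853/67108864
(1,6): OLD=144551421701/1073741824 → NEW=255, ERR=-129252743419/1073741824
(2,0): OLD=989699/16384 → NEW=0, ERR=989699/16384
(2,1): OLD=59263953/524288 → NEW=0, ERR=59263953/524288
(2,2): OLD=1028970675/8388608 → NEW=0, ERR=1028970675/8388608
(2,3): OLD=11581585627/67108864 → NEW=255, ERR=-5531174693/67108864
(2,4): OLD=40406580875/536870912 → NEW=0, ERR=40406580875/536870912
(2,5): OLD=2701197690265/17179869184 → NEW=255, ERR=-1679668951655/17179869184
(2,6): OLD=31089939899327/274877906944 → NEW=0, ERR=31089939899327/274877906944
(3,0): OLD=520693075/8388608 → NEW=0, ERR=520693075/8388608
(3,1): OLD=10284770135/67108864 → NEW=255, ERR=-6827990185/67108864
(3,2): OLD=41569702709/536870912 → NEW=0, ERR=41569702709/536870912
(3,3): OLD=300426900547/2147483648 → NEW=255, ERR=-247181429693/2147483648
(3,4): OLD=29048858784083/274877906944 → NEW=0, ERR=29048858784083/274877906944
(3,5): OLD=471894265441577/2199023255552 → NEW=255, ERR=-88856664724183/2199023255552
(3,6): OLD=7795321455746679/35184372088832 → NEW=255, ERR=-1176693426905481/35184372088832
(4,0): OLD=28261039869/1073741824 → NEW=0, ERR=28261039869/1073741824
(4,1): OLD=1118706229465/17179869184 → NEW=0, ERR=1118706229465/17179869184
(4,2): OLD=28242252981335/274877906944 → NEW=0, ERR=28242252981335/274877906944
(4,3): OLD=322454587879917/2199023255552 → NEW=255, ERR=-238296342285843/2199023255552
(4,4): OLD=2020372878988023/17592186044416 → NEW=0, ERR=2020372878988023/17592186044416
(4,5): OLD=124384702247643959/562949953421312 → NEW=255, ERR=-19167535874790601/562949953421312
(4,6): OLD=1631449112795503793/9007199254740992 → NEW=255, ERR=-665386697163449167/9007199254740992
(5,0): OLD=12488949551515/274877906944 → NEW=0, ERR=12488949551515/274877906944
(5,1): OLD=250988597728393/2199023255552 → NEW=0, ERR=250988597728393/2199023255552
(5,2): OLD=2512056162353103/17592186044416 → NEW=255, ERR=-1973951278972977/17592186044416
(5,3): OLD=9148053694401835/140737488355328 → NEW=0, ERR=9148053694401835/140737488355328
(5,4): OLD=1721906588495526329/9007199254740992 → NEW=255, ERR=-574929221463426631/9007199254740992
(5,5): OLD=10359066974330522793/72057594037927936 → NEW=255, ERR=-8015619505341100887/72057594037927936
(5,6): OLD=167311560493000617927/1152921504606846976 → NEW=255, ERR=-126683423181745360953/1152921504606846976
(6,0): OLD=2167317449555411/35184372088832 → NEW=0, ERR=2167317449555411/35184372088832
(6,1): OLD=61596934806300655/562949953421312 → NEW=0, ERR=61596934806300655/562949953421312
(6,2): OLD=1054988001012703213/9007199254740992 → NEW=0, ERR=1054988001012703213/9007199254740992
(6,3): OLD=12507390113625813043/72057594037927936 → NEW=255, ERR=-5867296366045810637/72057594037927936
(6,4): OLD=10035444401103120969/144115188075855872 → NEW=0, ERR=10035444401103120969/144115188075855872
(6,5): OLD=2787508049409651302557/18446744073709551616 → NEW=255, ERR=-1916411689386284359523/18446744073709551616
(6,6): OLD=34608618382977035254651/295147905179352825856 → NEW=0, ERR=34608618382977035254651/295147905179352825856
Row 0: ...#.##
Row 1: ..#.###
Row 2: ...#.#.
Row 3: .#.#.##
Row 4: ...#.##
Row 5: ..#.###
Row 6: ...#.#.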